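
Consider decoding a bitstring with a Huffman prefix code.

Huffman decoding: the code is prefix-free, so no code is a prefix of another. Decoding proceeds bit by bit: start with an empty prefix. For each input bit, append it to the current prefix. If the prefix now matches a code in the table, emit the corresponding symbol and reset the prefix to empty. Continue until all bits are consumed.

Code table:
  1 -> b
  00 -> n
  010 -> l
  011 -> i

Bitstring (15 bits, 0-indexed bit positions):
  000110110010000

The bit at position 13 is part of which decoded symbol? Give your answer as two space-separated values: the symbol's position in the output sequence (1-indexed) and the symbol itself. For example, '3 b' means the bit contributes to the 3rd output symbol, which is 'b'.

Answer: 7 n

Derivation:
Bit 0: prefix='0' (no match yet)
Bit 1: prefix='00' -> emit 'n', reset
Bit 2: prefix='0' (no match yet)
Bit 3: prefix='01' (no match yet)
Bit 4: prefix='011' -> emit 'i', reset
Bit 5: prefix='0' (no match yet)
Bit 6: prefix='01' (no match yet)
Bit 7: prefix='011' -> emit 'i', reset
Bit 8: prefix='0' (no match yet)
Bit 9: prefix='00' -> emit 'n', reset
Bit 10: prefix='1' -> emit 'b', reset
Bit 11: prefix='0' (no match yet)
Bit 12: prefix='00' -> emit 'n', reset
Bit 13: prefix='0' (no match yet)
Bit 14: prefix='00' -> emit 'n', reset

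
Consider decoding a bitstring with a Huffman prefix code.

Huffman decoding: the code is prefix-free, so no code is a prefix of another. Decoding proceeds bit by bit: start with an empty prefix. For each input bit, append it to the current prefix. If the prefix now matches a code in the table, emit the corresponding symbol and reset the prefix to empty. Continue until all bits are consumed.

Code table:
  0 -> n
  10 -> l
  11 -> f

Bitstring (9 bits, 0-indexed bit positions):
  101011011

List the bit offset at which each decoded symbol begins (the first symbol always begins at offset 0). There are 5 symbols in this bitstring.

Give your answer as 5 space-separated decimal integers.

Bit 0: prefix='1' (no match yet)
Bit 1: prefix='10' -> emit 'l', reset
Bit 2: prefix='1' (no match yet)
Bit 3: prefix='10' -> emit 'l', reset
Bit 4: prefix='1' (no match yet)
Bit 5: prefix='11' -> emit 'f', reset
Bit 6: prefix='0' -> emit 'n', reset
Bit 7: prefix='1' (no match yet)
Bit 8: prefix='11' -> emit 'f', reset

Answer: 0 2 4 6 7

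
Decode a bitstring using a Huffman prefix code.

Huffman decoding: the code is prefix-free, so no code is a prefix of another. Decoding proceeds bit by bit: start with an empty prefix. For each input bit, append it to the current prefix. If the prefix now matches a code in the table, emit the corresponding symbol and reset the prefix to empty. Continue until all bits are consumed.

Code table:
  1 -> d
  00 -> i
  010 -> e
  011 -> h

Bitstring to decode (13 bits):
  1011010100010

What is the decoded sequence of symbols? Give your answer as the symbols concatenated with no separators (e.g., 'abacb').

Answer: dhedie

Derivation:
Bit 0: prefix='1' -> emit 'd', reset
Bit 1: prefix='0' (no match yet)
Bit 2: prefix='01' (no match yet)
Bit 3: prefix='011' -> emit 'h', reset
Bit 4: prefix='0' (no match yet)
Bit 5: prefix='01' (no match yet)
Bit 6: prefix='010' -> emit 'e', reset
Bit 7: prefix='1' -> emit 'd', reset
Bit 8: prefix='0' (no match yet)
Bit 9: prefix='00' -> emit 'i', reset
Bit 10: prefix='0' (no match yet)
Bit 11: prefix='01' (no match yet)
Bit 12: prefix='010' -> emit 'e', reset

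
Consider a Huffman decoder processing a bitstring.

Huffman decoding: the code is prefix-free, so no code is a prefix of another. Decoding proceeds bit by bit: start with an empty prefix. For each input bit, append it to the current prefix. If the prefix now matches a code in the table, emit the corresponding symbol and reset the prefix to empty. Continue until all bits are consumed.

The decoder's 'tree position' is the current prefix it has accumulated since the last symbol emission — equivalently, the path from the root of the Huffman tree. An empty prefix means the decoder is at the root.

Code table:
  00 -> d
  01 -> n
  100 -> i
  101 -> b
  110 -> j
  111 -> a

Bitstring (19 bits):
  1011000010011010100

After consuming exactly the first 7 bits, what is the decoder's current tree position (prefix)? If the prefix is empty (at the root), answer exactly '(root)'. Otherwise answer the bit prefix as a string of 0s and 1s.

Bit 0: prefix='1' (no match yet)
Bit 1: prefix='10' (no match yet)
Bit 2: prefix='101' -> emit 'b', reset
Bit 3: prefix='1' (no match yet)
Bit 4: prefix='10' (no match yet)
Bit 5: prefix='100' -> emit 'i', reset
Bit 6: prefix='0' (no match yet)

Answer: 0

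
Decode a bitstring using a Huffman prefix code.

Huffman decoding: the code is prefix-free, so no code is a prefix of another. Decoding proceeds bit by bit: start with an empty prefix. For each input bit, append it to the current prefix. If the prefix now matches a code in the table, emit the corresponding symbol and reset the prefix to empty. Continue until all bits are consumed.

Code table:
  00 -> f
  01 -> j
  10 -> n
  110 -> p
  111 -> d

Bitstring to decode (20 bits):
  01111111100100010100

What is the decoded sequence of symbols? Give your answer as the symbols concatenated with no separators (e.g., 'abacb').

Bit 0: prefix='0' (no match yet)
Bit 1: prefix='01' -> emit 'j', reset
Bit 2: prefix='1' (no match yet)
Bit 3: prefix='11' (no match yet)
Bit 4: prefix='111' -> emit 'd', reset
Bit 5: prefix='1' (no match yet)
Bit 6: prefix='11' (no match yet)
Bit 7: prefix='111' -> emit 'd', reset
Bit 8: prefix='1' (no match yet)
Bit 9: prefix='10' -> emit 'n', reset
Bit 10: prefix='0' (no match yet)
Bit 11: prefix='01' -> emit 'j', reset
Bit 12: prefix='0' (no match yet)
Bit 13: prefix='00' -> emit 'f', reset
Bit 14: prefix='0' (no match yet)
Bit 15: prefix='01' -> emit 'j', reset
Bit 16: prefix='0' (no match yet)
Bit 17: prefix='01' -> emit 'j', reset
Bit 18: prefix='0' (no match yet)
Bit 19: prefix='00' -> emit 'f', reset

Answer: jddnjfjjf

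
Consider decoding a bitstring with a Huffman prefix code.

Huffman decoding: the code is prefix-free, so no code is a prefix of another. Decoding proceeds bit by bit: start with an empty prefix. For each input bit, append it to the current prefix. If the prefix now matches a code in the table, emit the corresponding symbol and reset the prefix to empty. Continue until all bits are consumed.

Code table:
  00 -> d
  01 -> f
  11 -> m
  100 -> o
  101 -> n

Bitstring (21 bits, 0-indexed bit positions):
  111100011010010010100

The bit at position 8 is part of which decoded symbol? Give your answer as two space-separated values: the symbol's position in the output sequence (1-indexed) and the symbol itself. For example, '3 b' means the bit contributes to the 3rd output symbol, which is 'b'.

Bit 0: prefix='1' (no match yet)
Bit 1: prefix='11' -> emit 'm', reset
Bit 2: prefix='1' (no match yet)
Bit 3: prefix='11' -> emit 'm', reset
Bit 4: prefix='0' (no match yet)
Bit 5: prefix='00' -> emit 'd', reset
Bit 6: prefix='0' (no match yet)
Bit 7: prefix='01' -> emit 'f', reset
Bit 8: prefix='1' (no match yet)
Bit 9: prefix='10' (no match yet)
Bit 10: prefix='101' -> emit 'n', reset
Bit 11: prefix='0' (no match yet)
Bit 12: prefix='00' -> emit 'd', reset

Answer: 5 n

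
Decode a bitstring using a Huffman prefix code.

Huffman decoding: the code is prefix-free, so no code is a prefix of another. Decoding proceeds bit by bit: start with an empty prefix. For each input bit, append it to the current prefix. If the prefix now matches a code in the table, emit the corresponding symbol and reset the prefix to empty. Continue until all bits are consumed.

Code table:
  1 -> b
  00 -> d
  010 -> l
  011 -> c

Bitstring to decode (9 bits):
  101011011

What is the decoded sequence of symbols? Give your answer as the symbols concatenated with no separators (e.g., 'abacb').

Answer: blbbc

Derivation:
Bit 0: prefix='1' -> emit 'b', reset
Bit 1: prefix='0' (no match yet)
Bit 2: prefix='01' (no match yet)
Bit 3: prefix='010' -> emit 'l', reset
Bit 4: prefix='1' -> emit 'b', reset
Bit 5: prefix='1' -> emit 'b', reset
Bit 6: prefix='0' (no match yet)
Bit 7: prefix='01' (no match yet)
Bit 8: prefix='011' -> emit 'c', reset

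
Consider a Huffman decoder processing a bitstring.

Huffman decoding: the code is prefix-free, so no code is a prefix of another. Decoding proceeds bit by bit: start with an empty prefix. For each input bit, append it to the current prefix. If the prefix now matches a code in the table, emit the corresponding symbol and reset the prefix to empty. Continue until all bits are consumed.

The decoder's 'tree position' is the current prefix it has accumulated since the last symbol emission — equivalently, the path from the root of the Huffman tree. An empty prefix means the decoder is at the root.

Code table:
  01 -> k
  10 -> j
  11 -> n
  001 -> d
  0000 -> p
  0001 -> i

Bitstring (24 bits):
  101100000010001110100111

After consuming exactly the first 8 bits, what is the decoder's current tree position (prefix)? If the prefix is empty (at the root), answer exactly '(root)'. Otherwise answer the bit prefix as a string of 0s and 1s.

Bit 0: prefix='1' (no match yet)
Bit 1: prefix='10' -> emit 'j', reset
Bit 2: prefix='1' (no match yet)
Bit 3: prefix='11' -> emit 'n', reset
Bit 4: prefix='0' (no match yet)
Bit 5: prefix='00' (no match yet)
Bit 6: prefix='000' (no match yet)
Bit 7: prefix='0000' -> emit 'p', reset

Answer: (root)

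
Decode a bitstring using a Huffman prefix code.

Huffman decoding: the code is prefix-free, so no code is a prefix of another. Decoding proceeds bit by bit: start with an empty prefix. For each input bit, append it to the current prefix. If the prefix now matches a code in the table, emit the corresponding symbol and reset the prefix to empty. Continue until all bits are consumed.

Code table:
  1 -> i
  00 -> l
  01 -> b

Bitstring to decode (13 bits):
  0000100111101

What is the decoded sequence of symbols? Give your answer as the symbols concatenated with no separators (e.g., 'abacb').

Bit 0: prefix='0' (no match yet)
Bit 1: prefix='00' -> emit 'l', reset
Bit 2: prefix='0' (no match yet)
Bit 3: prefix='00' -> emit 'l', reset
Bit 4: prefix='1' -> emit 'i', reset
Bit 5: prefix='0' (no match yet)
Bit 6: prefix='00' -> emit 'l', reset
Bit 7: prefix='1' -> emit 'i', reset
Bit 8: prefix='1' -> emit 'i', reset
Bit 9: prefix='1' -> emit 'i', reset
Bit 10: prefix='1' -> emit 'i', reset
Bit 11: prefix='0' (no match yet)
Bit 12: prefix='01' -> emit 'b', reset

Answer: lliliiiib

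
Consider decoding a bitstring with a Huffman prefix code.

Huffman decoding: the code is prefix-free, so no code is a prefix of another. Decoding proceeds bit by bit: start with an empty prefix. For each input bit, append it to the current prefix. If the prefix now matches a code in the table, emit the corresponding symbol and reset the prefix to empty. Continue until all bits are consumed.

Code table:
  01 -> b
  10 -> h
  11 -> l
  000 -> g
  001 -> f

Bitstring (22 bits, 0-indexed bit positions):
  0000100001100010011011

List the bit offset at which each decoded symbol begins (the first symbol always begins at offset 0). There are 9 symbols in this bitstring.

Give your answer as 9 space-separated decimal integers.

Answer: 0 3 5 8 10 12 15 18 20

Derivation:
Bit 0: prefix='0' (no match yet)
Bit 1: prefix='00' (no match yet)
Bit 2: prefix='000' -> emit 'g', reset
Bit 3: prefix='0' (no match yet)
Bit 4: prefix='01' -> emit 'b', reset
Bit 5: prefix='0' (no match yet)
Bit 6: prefix='00' (no match yet)
Bit 7: prefix='000' -> emit 'g', reset
Bit 8: prefix='0' (no match yet)
Bit 9: prefix='01' -> emit 'b', reset
Bit 10: prefix='1' (no match yet)
Bit 11: prefix='10' -> emit 'h', reset
Bit 12: prefix='0' (no match yet)
Bit 13: prefix='00' (no match yet)
Bit 14: prefix='001' -> emit 'f', reset
Bit 15: prefix='0' (no match yet)
Bit 16: prefix='00' (no match yet)
Bit 17: prefix='001' -> emit 'f', reset
Bit 18: prefix='1' (no match yet)
Bit 19: prefix='10' -> emit 'h', reset
Bit 20: prefix='1' (no match yet)
Bit 21: prefix='11' -> emit 'l', reset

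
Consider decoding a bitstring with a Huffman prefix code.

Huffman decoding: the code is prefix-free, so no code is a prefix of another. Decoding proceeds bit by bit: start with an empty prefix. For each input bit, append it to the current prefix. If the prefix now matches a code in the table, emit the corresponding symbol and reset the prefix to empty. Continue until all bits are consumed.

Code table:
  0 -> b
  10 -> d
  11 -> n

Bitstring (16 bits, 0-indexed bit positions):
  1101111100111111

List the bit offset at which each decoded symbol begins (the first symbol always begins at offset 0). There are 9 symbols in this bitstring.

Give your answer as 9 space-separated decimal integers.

Answer: 0 2 3 5 7 9 10 12 14

Derivation:
Bit 0: prefix='1' (no match yet)
Bit 1: prefix='11' -> emit 'n', reset
Bit 2: prefix='0' -> emit 'b', reset
Bit 3: prefix='1' (no match yet)
Bit 4: prefix='11' -> emit 'n', reset
Bit 5: prefix='1' (no match yet)
Bit 6: prefix='11' -> emit 'n', reset
Bit 7: prefix='1' (no match yet)
Bit 8: prefix='10' -> emit 'd', reset
Bit 9: prefix='0' -> emit 'b', reset
Bit 10: prefix='1' (no match yet)
Bit 11: prefix='11' -> emit 'n', reset
Bit 12: prefix='1' (no match yet)
Bit 13: prefix='11' -> emit 'n', reset
Bit 14: prefix='1' (no match yet)
Bit 15: prefix='11' -> emit 'n', reset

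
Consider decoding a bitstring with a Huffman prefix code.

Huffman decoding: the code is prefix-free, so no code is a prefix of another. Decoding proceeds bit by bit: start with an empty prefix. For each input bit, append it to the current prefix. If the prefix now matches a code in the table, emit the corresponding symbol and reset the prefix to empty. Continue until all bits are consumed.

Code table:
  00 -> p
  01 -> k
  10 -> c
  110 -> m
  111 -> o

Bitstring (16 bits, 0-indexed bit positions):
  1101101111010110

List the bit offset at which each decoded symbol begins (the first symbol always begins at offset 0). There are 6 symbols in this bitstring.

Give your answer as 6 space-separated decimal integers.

Answer: 0 3 6 9 11 13

Derivation:
Bit 0: prefix='1' (no match yet)
Bit 1: prefix='11' (no match yet)
Bit 2: prefix='110' -> emit 'm', reset
Bit 3: prefix='1' (no match yet)
Bit 4: prefix='11' (no match yet)
Bit 5: prefix='110' -> emit 'm', reset
Bit 6: prefix='1' (no match yet)
Bit 7: prefix='11' (no match yet)
Bit 8: prefix='111' -> emit 'o', reset
Bit 9: prefix='1' (no match yet)
Bit 10: prefix='10' -> emit 'c', reset
Bit 11: prefix='1' (no match yet)
Bit 12: prefix='10' -> emit 'c', reset
Bit 13: prefix='1' (no match yet)
Bit 14: prefix='11' (no match yet)
Bit 15: prefix='110' -> emit 'm', reset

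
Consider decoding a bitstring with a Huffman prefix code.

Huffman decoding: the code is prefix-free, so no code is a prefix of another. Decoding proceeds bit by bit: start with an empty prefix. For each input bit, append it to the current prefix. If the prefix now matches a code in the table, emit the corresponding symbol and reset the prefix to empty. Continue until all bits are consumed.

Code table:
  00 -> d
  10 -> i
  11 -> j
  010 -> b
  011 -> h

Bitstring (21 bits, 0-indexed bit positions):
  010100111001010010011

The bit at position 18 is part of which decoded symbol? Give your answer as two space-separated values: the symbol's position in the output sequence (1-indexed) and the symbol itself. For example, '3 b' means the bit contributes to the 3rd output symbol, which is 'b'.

Bit 0: prefix='0' (no match yet)
Bit 1: prefix='01' (no match yet)
Bit 2: prefix='010' -> emit 'b', reset
Bit 3: prefix='1' (no match yet)
Bit 4: prefix='10' -> emit 'i', reset
Bit 5: prefix='0' (no match yet)
Bit 6: prefix='01' (no match yet)
Bit 7: prefix='011' -> emit 'h', reset
Bit 8: prefix='1' (no match yet)
Bit 9: prefix='10' -> emit 'i', reset
Bit 10: prefix='0' (no match yet)
Bit 11: prefix='01' (no match yet)
Bit 12: prefix='010' -> emit 'b', reset
Bit 13: prefix='1' (no match yet)
Bit 14: prefix='10' -> emit 'i', reset
Bit 15: prefix='0' (no match yet)
Bit 16: prefix='01' (no match yet)
Bit 17: prefix='010' -> emit 'b', reset
Bit 18: prefix='0' (no match yet)
Bit 19: prefix='01' (no match yet)
Bit 20: prefix='011' -> emit 'h', reset

Answer: 8 h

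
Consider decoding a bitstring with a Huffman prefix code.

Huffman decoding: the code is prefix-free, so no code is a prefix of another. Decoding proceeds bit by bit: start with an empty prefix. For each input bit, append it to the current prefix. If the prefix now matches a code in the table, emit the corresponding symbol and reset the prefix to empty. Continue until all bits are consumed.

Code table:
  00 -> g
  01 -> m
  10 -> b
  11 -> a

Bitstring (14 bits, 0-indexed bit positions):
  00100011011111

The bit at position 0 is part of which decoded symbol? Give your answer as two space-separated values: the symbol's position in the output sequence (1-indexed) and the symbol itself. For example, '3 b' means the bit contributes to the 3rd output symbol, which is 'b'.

Bit 0: prefix='0' (no match yet)
Bit 1: prefix='00' -> emit 'g', reset
Bit 2: prefix='1' (no match yet)
Bit 3: prefix='10' -> emit 'b', reset
Bit 4: prefix='0' (no match yet)

Answer: 1 g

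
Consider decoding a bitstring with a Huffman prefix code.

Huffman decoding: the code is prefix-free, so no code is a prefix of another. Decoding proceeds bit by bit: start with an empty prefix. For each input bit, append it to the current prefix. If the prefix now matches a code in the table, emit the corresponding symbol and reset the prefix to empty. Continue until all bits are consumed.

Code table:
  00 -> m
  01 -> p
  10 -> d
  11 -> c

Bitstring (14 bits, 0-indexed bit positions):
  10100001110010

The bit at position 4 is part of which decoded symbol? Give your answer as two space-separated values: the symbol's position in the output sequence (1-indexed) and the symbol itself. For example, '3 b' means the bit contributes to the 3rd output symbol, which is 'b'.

Bit 0: prefix='1' (no match yet)
Bit 1: prefix='10' -> emit 'd', reset
Bit 2: prefix='1' (no match yet)
Bit 3: prefix='10' -> emit 'd', reset
Bit 4: prefix='0' (no match yet)
Bit 5: prefix='00' -> emit 'm', reset
Bit 6: prefix='0' (no match yet)
Bit 7: prefix='01' -> emit 'p', reset
Bit 8: prefix='1' (no match yet)

Answer: 3 m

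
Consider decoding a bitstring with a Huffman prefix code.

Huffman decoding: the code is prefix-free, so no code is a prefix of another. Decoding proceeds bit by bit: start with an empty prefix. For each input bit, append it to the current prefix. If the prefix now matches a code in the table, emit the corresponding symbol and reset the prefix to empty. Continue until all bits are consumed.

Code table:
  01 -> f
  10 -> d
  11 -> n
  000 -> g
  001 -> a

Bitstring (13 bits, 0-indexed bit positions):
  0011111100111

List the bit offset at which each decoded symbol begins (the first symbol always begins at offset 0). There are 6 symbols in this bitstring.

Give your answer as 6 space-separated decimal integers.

Bit 0: prefix='0' (no match yet)
Bit 1: prefix='00' (no match yet)
Bit 2: prefix='001' -> emit 'a', reset
Bit 3: prefix='1' (no match yet)
Bit 4: prefix='11' -> emit 'n', reset
Bit 5: prefix='1' (no match yet)
Bit 6: prefix='11' -> emit 'n', reset
Bit 7: prefix='1' (no match yet)
Bit 8: prefix='10' -> emit 'd', reset
Bit 9: prefix='0' (no match yet)
Bit 10: prefix='01' -> emit 'f', reset
Bit 11: prefix='1' (no match yet)
Bit 12: prefix='11' -> emit 'n', reset

Answer: 0 3 5 7 9 11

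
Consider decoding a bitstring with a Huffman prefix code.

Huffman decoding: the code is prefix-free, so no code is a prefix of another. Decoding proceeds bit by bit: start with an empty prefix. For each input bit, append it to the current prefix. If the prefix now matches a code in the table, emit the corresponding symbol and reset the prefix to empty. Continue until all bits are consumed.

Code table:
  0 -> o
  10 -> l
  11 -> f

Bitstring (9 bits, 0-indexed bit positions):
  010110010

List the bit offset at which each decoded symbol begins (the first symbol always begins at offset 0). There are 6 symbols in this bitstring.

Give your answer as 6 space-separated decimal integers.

Bit 0: prefix='0' -> emit 'o', reset
Bit 1: prefix='1' (no match yet)
Bit 2: prefix='10' -> emit 'l', reset
Bit 3: prefix='1' (no match yet)
Bit 4: prefix='11' -> emit 'f', reset
Bit 5: prefix='0' -> emit 'o', reset
Bit 6: prefix='0' -> emit 'o', reset
Bit 7: prefix='1' (no match yet)
Bit 8: prefix='10' -> emit 'l', reset

Answer: 0 1 3 5 6 7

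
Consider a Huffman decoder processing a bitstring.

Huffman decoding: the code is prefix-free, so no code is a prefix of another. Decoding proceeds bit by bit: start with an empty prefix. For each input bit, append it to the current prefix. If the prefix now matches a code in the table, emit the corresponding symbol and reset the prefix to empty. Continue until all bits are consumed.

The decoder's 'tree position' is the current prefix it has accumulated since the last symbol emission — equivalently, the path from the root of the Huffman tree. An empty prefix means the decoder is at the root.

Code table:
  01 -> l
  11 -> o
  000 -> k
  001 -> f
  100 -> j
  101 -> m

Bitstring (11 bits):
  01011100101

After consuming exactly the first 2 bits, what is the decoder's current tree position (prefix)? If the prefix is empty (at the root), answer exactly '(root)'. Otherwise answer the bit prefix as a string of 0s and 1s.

Answer: (root)

Derivation:
Bit 0: prefix='0' (no match yet)
Bit 1: prefix='01' -> emit 'l', reset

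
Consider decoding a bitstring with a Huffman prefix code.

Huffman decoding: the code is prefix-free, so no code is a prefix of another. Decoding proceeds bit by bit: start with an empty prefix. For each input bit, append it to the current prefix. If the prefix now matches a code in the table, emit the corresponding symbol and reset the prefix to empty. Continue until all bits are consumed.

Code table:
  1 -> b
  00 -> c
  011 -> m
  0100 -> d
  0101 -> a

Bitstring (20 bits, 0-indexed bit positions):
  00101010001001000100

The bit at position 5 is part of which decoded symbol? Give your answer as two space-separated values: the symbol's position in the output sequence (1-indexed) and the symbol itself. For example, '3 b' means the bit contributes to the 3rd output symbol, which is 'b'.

Bit 0: prefix='0' (no match yet)
Bit 1: prefix='00' -> emit 'c', reset
Bit 2: prefix='1' -> emit 'b', reset
Bit 3: prefix='0' (no match yet)
Bit 4: prefix='01' (no match yet)
Bit 5: prefix='010' (no match yet)
Bit 6: prefix='0101' -> emit 'a', reset
Bit 7: prefix='0' (no match yet)
Bit 8: prefix='00' -> emit 'c', reset
Bit 9: prefix='0' (no match yet)

Answer: 3 a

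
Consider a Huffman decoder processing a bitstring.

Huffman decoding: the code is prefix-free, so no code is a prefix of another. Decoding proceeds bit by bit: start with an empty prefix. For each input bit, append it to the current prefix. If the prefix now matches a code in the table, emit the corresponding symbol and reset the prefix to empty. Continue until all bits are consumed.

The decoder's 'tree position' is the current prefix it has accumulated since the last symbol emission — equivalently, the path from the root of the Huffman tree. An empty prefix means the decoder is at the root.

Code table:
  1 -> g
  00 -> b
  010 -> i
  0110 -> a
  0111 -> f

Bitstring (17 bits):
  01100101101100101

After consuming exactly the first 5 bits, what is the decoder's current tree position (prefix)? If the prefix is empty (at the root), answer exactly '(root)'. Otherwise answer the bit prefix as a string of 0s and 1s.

Bit 0: prefix='0' (no match yet)
Bit 1: prefix='01' (no match yet)
Bit 2: prefix='011' (no match yet)
Bit 3: prefix='0110' -> emit 'a', reset
Bit 4: prefix='0' (no match yet)

Answer: 0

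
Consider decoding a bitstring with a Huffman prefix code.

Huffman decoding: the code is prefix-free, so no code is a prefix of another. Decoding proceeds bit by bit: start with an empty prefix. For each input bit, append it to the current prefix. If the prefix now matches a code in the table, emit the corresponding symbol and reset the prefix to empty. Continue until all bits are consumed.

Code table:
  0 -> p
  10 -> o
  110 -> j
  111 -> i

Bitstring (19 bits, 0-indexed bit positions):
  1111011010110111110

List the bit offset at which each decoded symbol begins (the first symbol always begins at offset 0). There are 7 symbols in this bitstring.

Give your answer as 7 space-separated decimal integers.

Bit 0: prefix='1' (no match yet)
Bit 1: prefix='11' (no match yet)
Bit 2: prefix='111' -> emit 'i', reset
Bit 3: prefix='1' (no match yet)
Bit 4: prefix='10' -> emit 'o', reset
Bit 5: prefix='1' (no match yet)
Bit 6: prefix='11' (no match yet)
Bit 7: prefix='110' -> emit 'j', reset
Bit 8: prefix='1' (no match yet)
Bit 9: prefix='10' -> emit 'o', reset
Bit 10: prefix='1' (no match yet)
Bit 11: prefix='11' (no match yet)
Bit 12: prefix='110' -> emit 'j', reset
Bit 13: prefix='1' (no match yet)
Bit 14: prefix='11' (no match yet)
Bit 15: prefix='111' -> emit 'i', reset
Bit 16: prefix='1' (no match yet)
Bit 17: prefix='11' (no match yet)
Bit 18: prefix='110' -> emit 'j', reset

Answer: 0 3 5 8 10 13 16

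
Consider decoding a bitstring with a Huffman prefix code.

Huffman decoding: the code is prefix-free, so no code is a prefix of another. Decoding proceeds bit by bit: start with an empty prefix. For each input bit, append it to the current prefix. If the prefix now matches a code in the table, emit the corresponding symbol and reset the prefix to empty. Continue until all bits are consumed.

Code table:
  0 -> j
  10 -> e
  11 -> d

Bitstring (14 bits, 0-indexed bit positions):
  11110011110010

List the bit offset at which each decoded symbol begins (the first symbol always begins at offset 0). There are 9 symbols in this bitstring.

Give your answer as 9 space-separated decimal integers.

Answer: 0 2 4 5 6 8 10 11 12

Derivation:
Bit 0: prefix='1' (no match yet)
Bit 1: prefix='11' -> emit 'd', reset
Bit 2: prefix='1' (no match yet)
Bit 3: prefix='11' -> emit 'd', reset
Bit 4: prefix='0' -> emit 'j', reset
Bit 5: prefix='0' -> emit 'j', reset
Bit 6: prefix='1' (no match yet)
Bit 7: prefix='11' -> emit 'd', reset
Bit 8: prefix='1' (no match yet)
Bit 9: prefix='11' -> emit 'd', reset
Bit 10: prefix='0' -> emit 'j', reset
Bit 11: prefix='0' -> emit 'j', reset
Bit 12: prefix='1' (no match yet)
Bit 13: prefix='10' -> emit 'e', reset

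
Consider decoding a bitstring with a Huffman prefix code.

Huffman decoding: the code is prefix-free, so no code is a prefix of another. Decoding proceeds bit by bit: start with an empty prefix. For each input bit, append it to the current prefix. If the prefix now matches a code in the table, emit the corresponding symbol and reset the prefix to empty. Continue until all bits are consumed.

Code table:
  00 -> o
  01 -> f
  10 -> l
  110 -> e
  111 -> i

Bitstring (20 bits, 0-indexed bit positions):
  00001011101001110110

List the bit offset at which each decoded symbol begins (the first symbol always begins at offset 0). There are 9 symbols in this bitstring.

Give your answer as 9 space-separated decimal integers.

Bit 0: prefix='0' (no match yet)
Bit 1: prefix='00' -> emit 'o', reset
Bit 2: prefix='0' (no match yet)
Bit 3: prefix='00' -> emit 'o', reset
Bit 4: prefix='1' (no match yet)
Bit 5: prefix='10' -> emit 'l', reset
Bit 6: prefix='1' (no match yet)
Bit 7: prefix='11' (no match yet)
Bit 8: prefix='111' -> emit 'i', reset
Bit 9: prefix='0' (no match yet)
Bit 10: prefix='01' -> emit 'f', reset
Bit 11: prefix='0' (no match yet)
Bit 12: prefix='00' -> emit 'o', reset
Bit 13: prefix='1' (no match yet)
Bit 14: prefix='11' (no match yet)
Bit 15: prefix='111' -> emit 'i', reset
Bit 16: prefix='0' (no match yet)
Bit 17: prefix='01' -> emit 'f', reset
Bit 18: prefix='1' (no match yet)
Bit 19: prefix='10' -> emit 'l', reset

Answer: 0 2 4 6 9 11 13 16 18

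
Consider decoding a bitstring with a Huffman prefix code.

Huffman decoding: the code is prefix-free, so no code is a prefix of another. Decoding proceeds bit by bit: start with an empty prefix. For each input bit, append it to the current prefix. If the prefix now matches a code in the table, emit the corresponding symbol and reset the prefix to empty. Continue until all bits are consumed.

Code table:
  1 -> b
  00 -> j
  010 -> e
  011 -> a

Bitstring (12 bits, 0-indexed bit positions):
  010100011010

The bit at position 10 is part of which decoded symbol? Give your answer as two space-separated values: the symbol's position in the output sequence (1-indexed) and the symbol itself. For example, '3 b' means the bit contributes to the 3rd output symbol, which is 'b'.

Answer: 5 e

Derivation:
Bit 0: prefix='0' (no match yet)
Bit 1: prefix='01' (no match yet)
Bit 2: prefix='010' -> emit 'e', reset
Bit 3: prefix='1' -> emit 'b', reset
Bit 4: prefix='0' (no match yet)
Bit 5: prefix='00' -> emit 'j', reset
Bit 6: prefix='0' (no match yet)
Bit 7: prefix='01' (no match yet)
Bit 8: prefix='011' -> emit 'a', reset
Bit 9: prefix='0' (no match yet)
Bit 10: prefix='01' (no match yet)
Bit 11: prefix='010' -> emit 'e', reset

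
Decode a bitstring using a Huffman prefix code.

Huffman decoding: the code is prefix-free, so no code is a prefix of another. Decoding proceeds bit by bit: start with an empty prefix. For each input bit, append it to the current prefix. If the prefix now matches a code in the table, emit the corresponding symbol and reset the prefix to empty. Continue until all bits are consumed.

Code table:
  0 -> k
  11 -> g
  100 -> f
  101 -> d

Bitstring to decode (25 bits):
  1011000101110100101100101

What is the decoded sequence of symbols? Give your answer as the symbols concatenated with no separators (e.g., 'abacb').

Answer: dfkdgkfdfd

Derivation:
Bit 0: prefix='1' (no match yet)
Bit 1: prefix='10' (no match yet)
Bit 2: prefix='101' -> emit 'd', reset
Bit 3: prefix='1' (no match yet)
Bit 4: prefix='10' (no match yet)
Bit 5: prefix='100' -> emit 'f', reset
Bit 6: prefix='0' -> emit 'k', reset
Bit 7: prefix='1' (no match yet)
Bit 8: prefix='10' (no match yet)
Bit 9: prefix='101' -> emit 'd', reset
Bit 10: prefix='1' (no match yet)
Bit 11: prefix='11' -> emit 'g', reset
Bit 12: prefix='0' -> emit 'k', reset
Bit 13: prefix='1' (no match yet)
Bit 14: prefix='10' (no match yet)
Bit 15: prefix='100' -> emit 'f', reset
Bit 16: prefix='1' (no match yet)
Bit 17: prefix='10' (no match yet)
Bit 18: prefix='101' -> emit 'd', reset
Bit 19: prefix='1' (no match yet)
Bit 20: prefix='10' (no match yet)
Bit 21: prefix='100' -> emit 'f', reset
Bit 22: prefix='1' (no match yet)
Bit 23: prefix='10' (no match yet)
Bit 24: prefix='101' -> emit 'd', reset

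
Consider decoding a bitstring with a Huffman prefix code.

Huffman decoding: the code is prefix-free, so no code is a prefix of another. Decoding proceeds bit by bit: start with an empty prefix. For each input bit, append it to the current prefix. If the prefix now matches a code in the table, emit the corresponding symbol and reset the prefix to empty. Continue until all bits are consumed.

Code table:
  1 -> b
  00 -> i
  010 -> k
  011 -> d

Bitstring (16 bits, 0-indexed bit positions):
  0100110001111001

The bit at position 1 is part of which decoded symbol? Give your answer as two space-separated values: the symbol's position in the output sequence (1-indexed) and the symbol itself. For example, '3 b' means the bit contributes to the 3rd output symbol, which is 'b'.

Answer: 1 k

Derivation:
Bit 0: prefix='0' (no match yet)
Bit 1: prefix='01' (no match yet)
Bit 2: prefix='010' -> emit 'k', reset
Bit 3: prefix='0' (no match yet)
Bit 4: prefix='01' (no match yet)
Bit 5: prefix='011' -> emit 'd', reset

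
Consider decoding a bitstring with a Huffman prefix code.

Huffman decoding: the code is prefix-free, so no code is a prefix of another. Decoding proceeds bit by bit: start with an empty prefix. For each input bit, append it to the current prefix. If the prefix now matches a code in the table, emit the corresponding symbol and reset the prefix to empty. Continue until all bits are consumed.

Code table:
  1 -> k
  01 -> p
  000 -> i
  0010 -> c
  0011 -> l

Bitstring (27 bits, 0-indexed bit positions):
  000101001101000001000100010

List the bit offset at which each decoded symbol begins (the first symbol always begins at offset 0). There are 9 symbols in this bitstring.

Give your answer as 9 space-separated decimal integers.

Answer: 0 3 4 6 10 12 15 19 23

Derivation:
Bit 0: prefix='0' (no match yet)
Bit 1: prefix='00' (no match yet)
Bit 2: prefix='000' -> emit 'i', reset
Bit 3: prefix='1' -> emit 'k', reset
Bit 4: prefix='0' (no match yet)
Bit 5: prefix='01' -> emit 'p', reset
Bit 6: prefix='0' (no match yet)
Bit 7: prefix='00' (no match yet)
Bit 8: prefix='001' (no match yet)
Bit 9: prefix='0011' -> emit 'l', reset
Bit 10: prefix='0' (no match yet)
Bit 11: prefix='01' -> emit 'p', reset
Bit 12: prefix='0' (no match yet)
Bit 13: prefix='00' (no match yet)
Bit 14: prefix='000' -> emit 'i', reset
Bit 15: prefix='0' (no match yet)
Bit 16: prefix='00' (no match yet)
Bit 17: prefix='001' (no match yet)
Bit 18: prefix='0010' -> emit 'c', reset
Bit 19: prefix='0' (no match yet)
Bit 20: prefix='00' (no match yet)
Bit 21: prefix='001' (no match yet)
Bit 22: prefix='0010' -> emit 'c', reset
Bit 23: prefix='0' (no match yet)
Bit 24: prefix='00' (no match yet)
Bit 25: prefix='001' (no match yet)
Bit 26: prefix='0010' -> emit 'c', reset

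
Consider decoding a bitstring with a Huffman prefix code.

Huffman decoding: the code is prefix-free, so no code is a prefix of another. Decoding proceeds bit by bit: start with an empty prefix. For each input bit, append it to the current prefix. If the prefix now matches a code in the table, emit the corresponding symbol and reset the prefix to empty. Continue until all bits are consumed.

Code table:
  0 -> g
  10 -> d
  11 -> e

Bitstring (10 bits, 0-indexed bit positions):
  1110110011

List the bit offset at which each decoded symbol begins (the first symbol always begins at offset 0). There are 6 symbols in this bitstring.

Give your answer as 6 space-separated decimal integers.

Answer: 0 2 4 6 7 8

Derivation:
Bit 0: prefix='1' (no match yet)
Bit 1: prefix='11' -> emit 'e', reset
Bit 2: prefix='1' (no match yet)
Bit 3: prefix='10' -> emit 'd', reset
Bit 4: prefix='1' (no match yet)
Bit 5: prefix='11' -> emit 'e', reset
Bit 6: prefix='0' -> emit 'g', reset
Bit 7: prefix='0' -> emit 'g', reset
Bit 8: prefix='1' (no match yet)
Bit 9: prefix='11' -> emit 'e', reset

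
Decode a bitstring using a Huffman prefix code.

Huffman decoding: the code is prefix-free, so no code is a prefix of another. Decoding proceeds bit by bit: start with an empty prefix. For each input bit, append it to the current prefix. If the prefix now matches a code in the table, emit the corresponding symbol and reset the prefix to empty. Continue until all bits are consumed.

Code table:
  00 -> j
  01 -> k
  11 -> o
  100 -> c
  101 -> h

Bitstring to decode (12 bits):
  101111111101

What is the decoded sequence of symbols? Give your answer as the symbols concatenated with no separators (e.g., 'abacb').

Bit 0: prefix='1' (no match yet)
Bit 1: prefix='10' (no match yet)
Bit 2: prefix='101' -> emit 'h', reset
Bit 3: prefix='1' (no match yet)
Bit 4: prefix='11' -> emit 'o', reset
Bit 5: prefix='1' (no match yet)
Bit 6: prefix='11' -> emit 'o', reset
Bit 7: prefix='1' (no match yet)
Bit 8: prefix='11' -> emit 'o', reset
Bit 9: prefix='1' (no match yet)
Bit 10: prefix='10' (no match yet)
Bit 11: prefix='101' -> emit 'h', reset

Answer: hoooh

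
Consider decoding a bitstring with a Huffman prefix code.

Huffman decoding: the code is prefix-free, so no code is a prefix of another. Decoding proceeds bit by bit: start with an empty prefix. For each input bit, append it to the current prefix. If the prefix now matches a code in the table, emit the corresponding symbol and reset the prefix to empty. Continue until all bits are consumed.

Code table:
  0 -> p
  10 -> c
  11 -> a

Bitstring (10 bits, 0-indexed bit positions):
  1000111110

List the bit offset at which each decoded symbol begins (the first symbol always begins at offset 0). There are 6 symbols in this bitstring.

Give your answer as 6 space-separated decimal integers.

Answer: 0 2 3 4 6 8

Derivation:
Bit 0: prefix='1' (no match yet)
Bit 1: prefix='10' -> emit 'c', reset
Bit 2: prefix='0' -> emit 'p', reset
Bit 3: prefix='0' -> emit 'p', reset
Bit 4: prefix='1' (no match yet)
Bit 5: prefix='11' -> emit 'a', reset
Bit 6: prefix='1' (no match yet)
Bit 7: prefix='11' -> emit 'a', reset
Bit 8: prefix='1' (no match yet)
Bit 9: prefix='10' -> emit 'c', reset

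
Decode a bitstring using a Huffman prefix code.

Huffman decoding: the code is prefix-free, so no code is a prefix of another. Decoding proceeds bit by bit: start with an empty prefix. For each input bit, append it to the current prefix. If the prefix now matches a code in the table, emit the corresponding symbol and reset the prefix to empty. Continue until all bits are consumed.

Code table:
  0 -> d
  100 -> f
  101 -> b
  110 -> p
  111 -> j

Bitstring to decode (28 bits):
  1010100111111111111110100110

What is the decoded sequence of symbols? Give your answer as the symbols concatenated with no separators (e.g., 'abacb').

Answer: bdfjjjjpfp

Derivation:
Bit 0: prefix='1' (no match yet)
Bit 1: prefix='10' (no match yet)
Bit 2: prefix='101' -> emit 'b', reset
Bit 3: prefix='0' -> emit 'd', reset
Bit 4: prefix='1' (no match yet)
Bit 5: prefix='10' (no match yet)
Bit 6: prefix='100' -> emit 'f', reset
Bit 7: prefix='1' (no match yet)
Bit 8: prefix='11' (no match yet)
Bit 9: prefix='111' -> emit 'j', reset
Bit 10: prefix='1' (no match yet)
Bit 11: prefix='11' (no match yet)
Bit 12: prefix='111' -> emit 'j', reset
Bit 13: prefix='1' (no match yet)
Bit 14: prefix='11' (no match yet)
Bit 15: prefix='111' -> emit 'j', reset
Bit 16: prefix='1' (no match yet)
Bit 17: prefix='11' (no match yet)
Bit 18: prefix='111' -> emit 'j', reset
Bit 19: prefix='1' (no match yet)
Bit 20: prefix='11' (no match yet)
Bit 21: prefix='110' -> emit 'p', reset
Bit 22: prefix='1' (no match yet)
Bit 23: prefix='10' (no match yet)
Bit 24: prefix='100' -> emit 'f', reset
Bit 25: prefix='1' (no match yet)
Bit 26: prefix='11' (no match yet)
Bit 27: prefix='110' -> emit 'p', reset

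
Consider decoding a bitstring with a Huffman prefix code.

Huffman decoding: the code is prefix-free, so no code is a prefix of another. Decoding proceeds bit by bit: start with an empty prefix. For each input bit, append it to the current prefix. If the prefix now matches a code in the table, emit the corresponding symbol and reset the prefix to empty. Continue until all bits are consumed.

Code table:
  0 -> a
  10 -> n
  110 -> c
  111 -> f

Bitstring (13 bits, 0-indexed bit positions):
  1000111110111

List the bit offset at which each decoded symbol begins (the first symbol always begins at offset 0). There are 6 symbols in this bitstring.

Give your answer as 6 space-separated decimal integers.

Bit 0: prefix='1' (no match yet)
Bit 1: prefix='10' -> emit 'n', reset
Bit 2: prefix='0' -> emit 'a', reset
Bit 3: prefix='0' -> emit 'a', reset
Bit 4: prefix='1' (no match yet)
Bit 5: prefix='11' (no match yet)
Bit 6: prefix='111' -> emit 'f', reset
Bit 7: prefix='1' (no match yet)
Bit 8: prefix='11' (no match yet)
Bit 9: prefix='110' -> emit 'c', reset
Bit 10: prefix='1' (no match yet)
Bit 11: prefix='11' (no match yet)
Bit 12: prefix='111' -> emit 'f', reset

Answer: 0 2 3 4 7 10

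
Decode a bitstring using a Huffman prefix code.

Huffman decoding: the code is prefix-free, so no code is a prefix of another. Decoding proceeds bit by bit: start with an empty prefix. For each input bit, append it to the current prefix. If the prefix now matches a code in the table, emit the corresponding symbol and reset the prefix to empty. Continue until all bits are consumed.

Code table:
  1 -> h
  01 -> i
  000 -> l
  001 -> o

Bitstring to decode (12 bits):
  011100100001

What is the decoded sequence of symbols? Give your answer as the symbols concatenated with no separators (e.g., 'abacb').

Bit 0: prefix='0' (no match yet)
Bit 1: prefix='01' -> emit 'i', reset
Bit 2: prefix='1' -> emit 'h', reset
Bit 3: prefix='1' -> emit 'h', reset
Bit 4: prefix='0' (no match yet)
Bit 5: prefix='00' (no match yet)
Bit 6: prefix='001' -> emit 'o', reset
Bit 7: prefix='0' (no match yet)
Bit 8: prefix='00' (no match yet)
Bit 9: prefix='000' -> emit 'l', reset
Bit 10: prefix='0' (no match yet)
Bit 11: prefix='01' -> emit 'i', reset

Answer: ihholi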